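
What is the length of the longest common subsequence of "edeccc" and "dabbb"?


LCS of "edeccc" and "dabbb"
DP table:
           d    a    b    b    b
      0    0    0    0    0    0
  e   0    0    0    0    0    0
  d   0    1    1    1    1    1
  e   0    1    1    1    1    1
  c   0    1    1    1    1    1
  c   0    1    1    1    1    1
  c   0    1    1    1    1    1
LCS length = dp[6][5] = 1

1


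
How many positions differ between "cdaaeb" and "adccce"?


Comparing "cdaaeb" and "adccce" position by position:
  Position 0: 'c' vs 'a' => DIFFER
  Position 1: 'd' vs 'd' => same
  Position 2: 'a' vs 'c' => DIFFER
  Position 3: 'a' vs 'c' => DIFFER
  Position 4: 'e' vs 'c' => DIFFER
  Position 5: 'b' vs 'e' => DIFFER
Positions that differ: 5

5


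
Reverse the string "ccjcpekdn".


Input: ccjcpekdn
Reading characters right to left:
  Position 8: 'n'
  Position 7: 'd'
  Position 6: 'k'
  Position 5: 'e'
  Position 4: 'p'
  Position 3: 'c'
  Position 2: 'j'
  Position 1: 'c'
  Position 0: 'c'
Reversed: ndkepcjcc

ndkepcjcc


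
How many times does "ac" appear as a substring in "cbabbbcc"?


Searching for "ac" in "cbabbbcc"
Scanning each position:
  Position 0: "cb" => no
  Position 1: "ba" => no
  Position 2: "ab" => no
  Position 3: "bb" => no
  Position 4: "bb" => no
  Position 5: "bc" => no
  Position 6: "cc" => no
Total occurrences: 0

0


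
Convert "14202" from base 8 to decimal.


Input: "14202" in base 8
Positional expansion:
  Digit '1' (value 1) x 8^4 = 4096
  Digit '4' (value 4) x 8^3 = 2048
  Digit '2' (value 2) x 8^2 = 128
  Digit '0' (value 0) x 8^1 = 0
  Digit '2' (value 2) x 8^0 = 2
Sum = 6274

6274


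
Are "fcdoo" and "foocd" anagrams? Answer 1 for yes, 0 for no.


Strings: "fcdoo", "foocd"
Sorted first:  cdfoo
Sorted second: cdfoo
Sorted forms match => anagrams

1


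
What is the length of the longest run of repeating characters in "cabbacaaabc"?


Input: "cabbacaaabc"
Scanning for longest run:
  Position 1 ('a'): new char, reset run to 1
  Position 2 ('b'): new char, reset run to 1
  Position 3 ('b'): continues run of 'b', length=2
  Position 4 ('a'): new char, reset run to 1
  Position 5 ('c'): new char, reset run to 1
  Position 6 ('a'): new char, reset run to 1
  Position 7 ('a'): continues run of 'a', length=2
  Position 8 ('a'): continues run of 'a', length=3
  Position 9 ('b'): new char, reset run to 1
  Position 10 ('c'): new char, reset run to 1
Longest run: 'a' with length 3

3


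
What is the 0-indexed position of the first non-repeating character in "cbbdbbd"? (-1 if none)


Input: cbbdbbd
Character frequencies:
  'b': 4
  'c': 1
  'd': 2
Scanning left to right for freq == 1:
  Position 0 ('c'): unique! => answer = 0

0


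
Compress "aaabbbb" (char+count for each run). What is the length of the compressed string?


Input: aaabbbb
Runs:
  'a' x 3 => "a3"
  'b' x 4 => "b4"
Compressed: "a3b4"
Compressed length: 4

4


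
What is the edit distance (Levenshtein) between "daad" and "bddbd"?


Computing edit distance: "daad" -> "bddbd"
DP table:
           b    d    d    b    d
      0    1    2    3    4    5
  d   1    1    1    2    3    4
  a   2    2    2    2    3    4
  a   3    3    3    3    3    4
  d   4    4    3    3    4    3
Edit distance = dp[4][5] = 3

3


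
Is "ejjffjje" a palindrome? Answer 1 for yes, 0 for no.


Input: ejjffjje
Reversed: ejjffjje
  Compare pos 0 ('e') with pos 7 ('e'): match
  Compare pos 1 ('j') with pos 6 ('j'): match
  Compare pos 2 ('j') with pos 5 ('j'): match
  Compare pos 3 ('f') with pos 4 ('f'): match
Result: palindrome

1


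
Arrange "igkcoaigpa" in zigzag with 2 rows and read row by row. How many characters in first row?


Zigzag "igkcoaigpa" into 2 rows:
Placing characters:
  'i' => row 0
  'g' => row 1
  'k' => row 0
  'c' => row 1
  'o' => row 0
  'a' => row 1
  'i' => row 0
  'g' => row 1
  'p' => row 0
  'a' => row 1
Rows:
  Row 0: "ikoip"
  Row 1: "gcaga"
First row length: 5

5


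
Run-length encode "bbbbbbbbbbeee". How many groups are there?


Input: bbbbbbbbbbeee
Scanning for consecutive runs:
  Group 1: 'b' x 10 (positions 0-9)
  Group 2: 'e' x 3 (positions 10-12)
Total groups: 2

2


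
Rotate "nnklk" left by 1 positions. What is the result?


Input: "nnklk", rotate left by 1
First 1 characters: "n"
Remaining characters: "nklk"
Concatenate remaining + first: "nklk" + "n" = "nklkn"

nklkn


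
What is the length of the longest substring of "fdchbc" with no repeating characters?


Input: "fdchbc"
Sliding window (track last position of each char):
  Position 0 ('f'): window [0,0] length 1 -- new best
  Position 1 ('d'): window [0,1] length 2 -- new best
  Position 2 ('c'): window [0,2] length 3 -- new best
  Position 3 ('h'): window [0,3] length 4 -- new best
  Position 4 ('b'): window [0,4] length 5 -- new best
  Position 5 ('c'): repeat (last at 2), move window start to 3
  Position 5 ('c'): window [3,5] length 3
Longest substring with no repeats: "fdchb" with length 5

5


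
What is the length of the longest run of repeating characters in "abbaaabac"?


Input: "abbaaabac"
Scanning for longest run:
  Position 1 ('b'): new char, reset run to 1
  Position 2 ('b'): continues run of 'b', length=2
  Position 3 ('a'): new char, reset run to 1
  Position 4 ('a'): continues run of 'a', length=2
  Position 5 ('a'): continues run of 'a', length=3
  Position 6 ('b'): new char, reset run to 1
  Position 7 ('a'): new char, reset run to 1
  Position 8 ('c'): new char, reset run to 1
Longest run: 'a' with length 3

3


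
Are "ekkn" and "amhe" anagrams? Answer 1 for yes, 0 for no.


Strings: "ekkn", "amhe"
Sorted first:  ekkn
Sorted second: aehm
Differ at position 0: 'e' vs 'a' => not anagrams

0


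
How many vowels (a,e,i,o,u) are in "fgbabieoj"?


Input: fgbabieoj
Checking each character:
  'f' at position 0: consonant
  'g' at position 1: consonant
  'b' at position 2: consonant
  'a' at position 3: vowel (running total: 1)
  'b' at position 4: consonant
  'i' at position 5: vowel (running total: 2)
  'e' at position 6: vowel (running total: 3)
  'o' at position 7: vowel (running total: 4)
  'j' at position 8: consonant
Total vowels: 4

4


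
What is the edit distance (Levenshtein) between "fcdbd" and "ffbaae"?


Computing edit distance: "fcdbd" -> "ffbaae"
DP table:
           f    f    b    a    a    e
      0    1    2    3    4    5    6
  f   1    0    1    2    3    4    5
  c   2    1    1    2    3    4    5
  d   3    2    2    2    3    4    5
  b   4    3    3    2    3    4    5
  d   5    4    4    3    3    4    5
Edit distance = dp[5][6] = 5

5


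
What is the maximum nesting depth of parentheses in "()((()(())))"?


Input: "()((()(())))"
Tracking depth:
  Position 0 '(': depth becomes 1
  Position 1 ')': depth becomes 0
  Position 2 '(': depth becomes 1
  Position 3 '(': depth becomes 2
  Position 4 '(': depth becomes 3
  Position 5 ')': depth becomes 2
  Position 6 '(': depth becomes 3
  Position 7 '(': depth becomes 4
  Position 8 ')': depth becomes 3
  Position 9 ')': depth becomes 2
  Position 10 ')': depth becomes 1
  Position 11 ')': depth becomes 0
Maximum depth reached: 4

4


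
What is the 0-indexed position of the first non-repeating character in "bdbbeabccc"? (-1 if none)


Input: bdbbeabccc
Character frequencies:
  'a': 1
  'b': 4
  'c': 3
  'd': 1
  'e': 1
Scanning left to right for freq == 1:
  Position 0 ('b'): freq=4, skip
  Position 1 ('d'): unique! => answer = 1

1


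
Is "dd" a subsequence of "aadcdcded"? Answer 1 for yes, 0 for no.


Check if "dd" is a subsequence of "aadcdcded"
Greedy scan:
  Position 0 ('a'): no match needed
  Position 1 ('a'): no match needed
  Position 2 ('d'): matches sub[0] = 'd'
  Position 3 ('c'): no match needed
  Position 4 ('d'): matches sub[1] = 'd'
  Position 5 ('c'): no match needed
  Position 6 ('d'): no match needed
  Position 7 ('e'): no match needed
  Position 8 ('d'): no match needed
All 2 characters matched => is a subsequence

1


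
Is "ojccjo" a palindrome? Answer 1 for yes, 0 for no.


Input: ojccjo
Reversed: ojccjo
  Compare pos 0 ('o') with pos 5 ('o'): match
  Compare pos 1 ('j') with pos 4 ('j'): match
  Compare pos 2 ('c') with pos 3 ('c'): match
Result: palindrome

1


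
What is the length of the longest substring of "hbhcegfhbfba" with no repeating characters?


Input: "hbhcegfhbfba"
Sliding window (track last position of each char):
  Position 0 ('h'): window [0,0] length 1 -- new best
  Position 1 ('b'): window [0,1] length 2 -- new best
  Position 2 ('h'): repeat (last at 0), move window start to 1
  Position 2 ('h'): window [1,2] length 2
  Position 3 ('c'): window [1,3] length 3 -- new best
  Position 4 ('e'): window [1,4] length 4 -- new best
  Position 5 ('g'): window [1,5] length 5 -- new best
  Position 6 ('f'): window [1,6] length 6 -- new best
  Position 7 ('h'): repeat (last at 2), move window start to 3
  Position 7 ('h'): window [3,7] length 5
  Position 8 ('b'): window [3,8] length 6
  Position 9 ('f'): repeat (last at 6), move window start to 7
  Position 9 ('f'): window [7,9] length 3
  Position 10 ('b'): repeat (last at 8), move window start to 9
  Position 10 ('b'): window [9,10] length 2
  Position 11 ('a'): window [9,11] length 3
Longest substring with no repeats: "bhcegf" with length 6

6


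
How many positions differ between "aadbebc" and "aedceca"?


Comparing "aadbebc" and "aedceca" position by position:
  Position 0: 'a' vs 'a' => same
  Position 1: 'a' vs 'e' => DIFFER
  Position 2: 'd' vs 'd' => same
  Position 3: 'b' vs 'c' => DIFFER
  Position 4: 'e' vs 'e' => same
  Position 5: 'b' vs 'c' => DIFFER
  Position 6: 'c' vs 'a' => DIFFER
Positions that differ: 4

4


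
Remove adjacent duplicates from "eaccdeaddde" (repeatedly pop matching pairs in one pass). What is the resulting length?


Input: eaccdeaddde
Stack-based adjacent duplicate removal:
  Read 'e': push. Stack: e
  Read 'a': push. Stack: ea
  Read 'c': push. Stack: eac
  Read 'c': matches stack top 'c' => pop. Stack: ea
  Read 'd': push. Stack: ead
  Read 'e': push. Stack: eade
  Read 'a': push. Stack: eadea
  Read 'd': push. Stack: eadead
  Read 'd': matches stack top 'd' => pop. Stack: eadea
  Read 'd': push. Stack: eadead
  Read 'e': push. Stack: eadeade
Final stack: "eadeade" (length 7)

7


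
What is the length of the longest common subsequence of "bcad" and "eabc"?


LCS of "bcad" and "eabc"
DP table:
           e    a    b    c
      0    0    0    0    0
  b   0    0    0    1    1
  c   0    0    0    1    2
  a   0    0    1    1    2
  d   0    0    1    1    2
LCS length = dp[4][4] = 2

2


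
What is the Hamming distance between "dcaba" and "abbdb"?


Comparing "dcaba" and "abbdb" position by position:
  Position 0: 'd' vs 'a' => differ
  Position 1: 'c' vs 'b' => differ
  Position 2: 'a' vs 'b' => differ
  Position 3: 'b' vs 'd' => differ
  Position 4: 'a' vs 'b' => differ
Total differences (Hamming distance): 5

5


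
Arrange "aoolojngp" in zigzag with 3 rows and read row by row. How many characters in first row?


Zigzag "aoolojngp" into 3 rows:
Placing characters:
  'a' => row 0
  'o' => row 1
  'o' => row 2
  'l' => row 1
  'o' => row 0
  'j' => row 1
  'n' => row 2
  'g' => row 1
  'p' => row 0
Rows:
  Row 0: "aop"
  Row 1: "oljg"
  Row 2: "on"
First row length: 3

3


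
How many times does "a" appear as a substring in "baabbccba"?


Searching for "a" in "baabbccba"
Scanning each position:
  Position 0: "b" => no
  Position 1: "a" => MATCH
  Position 2: "a" => MATCH
  Position 3: "b" => no
  Position 4: "b" => no
  Position 5: "c" => no
  Position 6: "c" => no
  Position 7: "b" => no
  Position 8: "a" => MATCH
Total occurrences: 3

3


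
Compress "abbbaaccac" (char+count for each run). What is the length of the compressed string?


Input: abbbaaccac
Runs:
  'a' x 1 => "a1"
  'b' x 3 => "b3"
  'a' x 2 => "a2"
  'c' x 2 => "c2"
  'a' x 1 => "a1"
  'c' x 1 => "c1"
Compressed: "a1b3a2c2a1c1"
Compressed length: 12

12


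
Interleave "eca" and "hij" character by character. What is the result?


Interleaving "eca" and "hij":
  Position 0: 'e' from first, 'h' from second => "eh"
  Position 1: 'c' from first, 'i' from second => "ci"
  Position 2: 'a' from first, 'j' from second => "aj"
Result: ehciaj

ehciaj


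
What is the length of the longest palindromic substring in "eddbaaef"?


Input: "eddbaaef"
Checking substrings for palindromes:
  [1:3] "dd" (len 2) => palindrome
  [4:6] "aa" (len 2) => palindrome
Longest palindromic substring: "dd" with length 2

2


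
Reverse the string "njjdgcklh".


Input: njjdgcklh
Reading characters right to left:
  Position 8: 'h'
  Position 7: 'l'
  Position 6: 'k'
  Position 5: 'c'
  Position 4: 'g'
  Position 3: 'd'
  Position 2: 'j'
  Position 1: 'j'
  Position 0: 'n'
Reversed: hlkcgdjjn

hlkcgdjjn


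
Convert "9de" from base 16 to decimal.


Input: "9de" in base 16
Positional expansion:
  Digit '9' (value 9) x 16^2 = 2304
  Digit 'd' (value 13) x 16^1 = 208
  Digit 'e' (value 14) x 16^0 = 14
Sum = 2526

2526


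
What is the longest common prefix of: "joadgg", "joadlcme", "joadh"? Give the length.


Words: joadgg, joadlcme, joadh
  Position 0: all 'j' => match
  Position 1: all 'o' => match
  Position 2: all 'a' => match
  Position 3: all 'd' => match
  Position 4: ('g', 'l', 'h') => mismatch, stop
LCP = "joad" (length 4)

4


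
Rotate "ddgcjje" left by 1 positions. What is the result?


Input: "ddgcjje", rotate left by 1
First 1 characters: "d"
Remaining characters: "dgcjje"
Concatenate remaining + first: "dgcjje" + "d" = "dgcjjed"

dgcjjed


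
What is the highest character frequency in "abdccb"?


Input: abdccb
Character counts:
  'a': 1
  'b': 2
  'c': 2
  'd': 1
Maximum frequency: 2

2


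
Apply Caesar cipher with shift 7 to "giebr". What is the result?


Caesar cipher: shift "giebr" by 7
  'g' (pos 6) + 7 = pos 13 = 'n'
  'i' (pos 8) + 7 = pos 15 = 'p'
  'e' (pos 4) + 7 = pos 11 = 'l'
  'b' (pos 1) + 7 = pos 8 = 'i'
  'r' (pos 17) + 7 = pos 24 = 'y'
Result: npliy

npliy


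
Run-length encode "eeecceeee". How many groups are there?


Input: eeecceeee
Scanning for consecutive runs:
  Group 1: 'e' x 3 (positions 0-2)
  Group 2: 'c' x 2 (positions 3-4)
  Group 3: 'e' x 4 (positions 5-8)
Total groups: 3

3


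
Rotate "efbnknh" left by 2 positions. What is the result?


Input: "efbnknh", rotate left by 2
First 2 characters: "ef"
Remaining characters: "bnknh"
Concatenate remaining + first: "bnknh" + "ef" = "bnknhef"

bnknhef


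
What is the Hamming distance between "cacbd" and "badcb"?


Comparing "cacbd" and "badcb" position by position:
  Position 0: 'c' vs 'b' => differ
  Position 1: 'a' vs 'a' => same
  Position 2: 'c' vs 'd' => differ
  Position 3: 'b' vs 'c' => differ
  Position 4: 'd' vs 'b' => differ
Total differences (Hamming distance): 4

4


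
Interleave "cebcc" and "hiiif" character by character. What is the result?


Interleaving "cebcc" and "hiiif":
  Position 0: 'c' from first, 'h' from second => "ch"
  Position 1: 'e' from first, 'i' from second => "ei"
  Position 2: 'b' from first, 'i' from second => "bi"
  Position 3: 'c' from first, 'i' from second => "ci"
  Position 4: 'c' from first, 'f' from second => "cf"
Result: cheibicicf

cheibicicf


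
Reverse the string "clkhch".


Input: clkhch
Reading characters right to left:
  Position 5: 'h'
  Position 4: 'c'
  Position 3: 'h'
  Position 2: 'k'
  Position 1: 'l'
  Position 0: 'c'
Reversed: hchklc

hchklc


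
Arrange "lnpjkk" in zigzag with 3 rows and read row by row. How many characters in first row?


Zigzag "lnpjkk" into 3 rows:
Placing characters:
  'l' => row 0
  'n' => row 1
  'p' => row 2
  'j' => row 1
  'k' => row 0
  'k' => row 1
Rows:
  Row 0: "lk"
  Row 1: "njk"
  Row 2: "p"
First row length: 2

2


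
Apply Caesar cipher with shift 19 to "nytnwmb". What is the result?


Caesar cipher: shift "nytnwmb" by 19
  'n' (pos 13) + 19 = pos 6 = 'g'
  'y' (pos 24) + 19 = pos 17 = 'r'
  't' (pos 19) + 19 = pos 12 = 'm'
  'n' (pos 13) + 19 = pos 6 = 'g'
  'w' (pos 22) + 19 = pos 15 = 'p'
  'm' (pos 12) + 19 = pos 5 = 'f'
  'b' (pos 1) + 19 = pos 20 = 'u'
Result: grmgpfu

grmgpfu


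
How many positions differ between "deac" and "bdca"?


Comparing "deac" and "bdca" position by position:
  Position 0: 'd' vs 'b' => DIFFER
  Position 1: 'e' vs 'd' => DIFFER
  Position 2: 'a' vs 'c' => DIFFER
  Position 3: 'c' vs 'a' => DIFFER
Positions that differ: 4

4


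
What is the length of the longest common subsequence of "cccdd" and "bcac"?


LCS of "cccdd" and "bcac"
DP table:
           b    c    a    c
      0    0    0    0    0
  c   0    0    1    1    1
  c   0    0    1    1    2
  c   0    0    1    1    2
  d   0    0    1    1    2
  d   0    0    1    1    2
LCS length = dp[5][4] = 2

2


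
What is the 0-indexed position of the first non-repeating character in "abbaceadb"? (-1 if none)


Input: abbaceadb
Character frequencies:
  'a': 3
  'b': 3
  'c': 1
  'd': 1
  'e': 1
Scanning left to right for freq == 1:
  Position 0 ('a'): freq=3, skip
  Position 1 ('b'): freq=3, skip
  Position 2 ('b'): freq=3, skip
  Position 3 ('a'): freq=3, skip
  Position 4 ('c'): unique! => answer = 4

4


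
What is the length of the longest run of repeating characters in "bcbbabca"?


Input: "bcbbabca"
Scanning for longest run:
  Position 1 ('c'): new char, reset run to 1
  Position 2 ('b'): new char, reset run to 1
  Position 3 ('b'): continues run of 'b', length=2
  Position 4 ('a'): new char, reset run to 1
  Position 5 ('b'): new char, reset run to 1
  Position 6 ('c'): new char, reset run to 1
  Position 7 ('a'): new char, reset run to 1
Longest run: 'b' with length 2

2


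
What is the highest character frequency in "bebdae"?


Input: bebdae
Character counts:
  'a': 1
  'b': 2
  'd': 1
  'e': 2
Maximum frequency: 2

2


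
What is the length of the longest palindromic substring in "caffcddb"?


Input: "caffcddb"
Checking substrings for palindromes:
  [2:4] "ff" (len 2) => palindrome
  [5:7] "dd" (len 2) => palindrome
Longest palindromic substring: "ff" with length 2

2


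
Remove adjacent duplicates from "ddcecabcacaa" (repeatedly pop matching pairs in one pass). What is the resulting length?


Input: ddcecabcacaa
Stack-based adjacent duplicate removal:
  Read 'd': push. Stack: d
  Read 'd': matches stack top 'd' => pop. Stack: (empty)
  Read 'c': push. Stack: c
  Read 'e': push. Stack: ce
  Read 'c': push. Stack: cec
  Read 'a': push. Stack: ceca
  Read 'b': push. Stack: cecab
  Read 'c': push. Stack: cecabc
  Read 'a': push. Stack: cecabca
  Read 'c': push. Stack: cecabcac
  Read 'a': push. Stack: cecabcaca
  Read 'a': matches stack top 'a' => pop. Stack: cecabcac
Final stack: "cecabcac" (length 8)

8


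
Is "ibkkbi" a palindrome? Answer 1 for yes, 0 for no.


Input: ibkkbi
Reversed: ibkkbi
  Compare pos 0 ('i') with pos 5 ('i'): match
  Compare pos 1 ('b') with pos 4 ('b'): match
  Compare pos 2 ('k') with pos 3 ('k'): match
Result: palindrome

1


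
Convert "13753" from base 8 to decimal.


Input: "13753" in base 8
Positional expansion:
  Digit '1' (value 1) x 8^4 = 4096
  Digit '3' (value 3) x 8^3 = 1536
  Digit '7' (value 7) x 8^2 = 448
  Digit '5' (value 5) x 8^1 = 40
  Digit '3' (value 3) x 8^0 = 3
Sum = 6123

6123


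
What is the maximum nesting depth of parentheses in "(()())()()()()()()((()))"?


Input: "(()())()()()()()()((()))"
Tracking depth:
  Position 0 '(': depth becomes 1
  Position 1 '(': depth becomes 2
  Position 2 ')': depth becomes 1
  Position 3 '(': depth becomes 2
  Position 4 ')': depth becomes 1
  Position 5 ')': depth becomes 0
  Position 6 '(': depth becomes 1
  Position 7 ')': depth becomes 0
  Position 8 '(': depth becomes 1
  Position 9 ')': depth becomes 0
  Position 10 '(': depth becomes 1
  Position 11 ')': depth becomes 0
  Position 12 '(': depth becomes 1
  Position 13 ')': depth becomes 0
  Position 14 '(': depth becomes 1
  Position 15 ')': depth becomes 0
  Position 16 '(': depth becomes 1
  Position 17 ')': depth becomes 0
  Position 18 '(': depth becomes 1
  Position 19 '(': depth becomes 2
  Position 20 '(': depth becomes 3
  Position 21 ')': depth becomes 2
  Position 22 ')': depth becomes 1
  Position 23 ')': depth becomes 0
Maximum depth reached: 3

3


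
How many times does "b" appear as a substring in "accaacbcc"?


Searching for "b" in "accaacbcc"
Scanning each position:
  Position 0: "a" => no
  Position 1: "c" => no
  Position 2: "c" => no
  Position 3: "a" => no
  Position 4: "a" => no
  Position 5: "c" => no
  Position 6: "b" => MATCH
  Position 7: "c" => no
  Position 8: "c" => no
Total occurrences: 1

1


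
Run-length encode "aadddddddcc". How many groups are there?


Input: aadddddddcc
Scanning for consecutive runs:
  Group 1: 'a' x 2 (positions 0-1)
  Group 2: 'd' x 7 (positions 2-8)
  Group 3: 'c' x 2 (positions 9-10)
Total groups: 3

3


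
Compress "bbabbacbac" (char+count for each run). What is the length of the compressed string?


Input: bbabbacbac
Runs:
  'b' x 2 => "b2"
  'a' x 1 => "a1"
  'b' x 2 => "b2"
  'a' x 1 => "a1"
  'c' x 1 => "c1"
  'b' x 1 => "b1"
  'a' x 1 => "a1"
  'c' x 1 => "c1"
Compressed: "b2a1b2a1c1b1a1c1"
Compressed length: 16

16


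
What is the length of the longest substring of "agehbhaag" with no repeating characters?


Input: "agehbhaag"
Sliding window (track last position of each char):
  Position 0 ('a'): window [0,0] length 1 -- new best
  Position 1 ('g'): window [0,1] length 2 -- new best
  Position 2 ('e'): window [0,2] length 3 -- new best
  Position 3 ('h'): window [0,3] length 4 -- new best
  Position 4 ('b'): window [0,4] length 5 -- new best
  Position 5 ('h'): repeat (last at 3), move window start to 4
  Position 5 ('h'): window [4,5] length 2
  Position 6 ('a'): window [4,6] length 3
  Position 7 ('a'): repeat (last at 6), move window start to 7
  Position 7 ('a'): window [7,7] length 1
  Position 8 ('g'): window [7,8] length 2
Longest substring with no repeats: "agehb" with length 5

5


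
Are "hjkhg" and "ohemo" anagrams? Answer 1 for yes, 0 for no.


Strings: "hjkhg", "ohemo"
Sorted first:  ghhjk
Sorted second: ehmoo
Differ at position 0: 'g' vs 'e' => not anagrams

0


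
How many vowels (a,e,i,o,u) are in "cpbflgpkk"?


Input: cpbflgpkk
Checking each character:
  'c' at position 0: consonant
  'p' at position 1: consonant
  'b' at position 2: consonant
  'f' at position 3: consonant
  'l' at position 4: consonant
  'g' at position 5: consonant
  'p' at position 6: consonant
  'k' at position 7: consonant
  'k' at position 8: consonant
Total vowels: 0

0


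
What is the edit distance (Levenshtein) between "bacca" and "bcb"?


Computing edit distance: "bacca" -> "bcb"
DP table:
           b    c    b
      0    1    2    3
  b   1    0    1    2
  a   2    1    1    2
  c   3    2    1    2
  c   4    3    2    2
  a   5    4    3    3
Edit distance = dp[5][3] = 3

3


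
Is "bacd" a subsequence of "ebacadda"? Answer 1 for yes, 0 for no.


Check if "bacd" is a subsequence of "ebacadda"
Greedy scan:
  Position 0 ('e'): no match needed
  Position 1 ('b'): matches sub[0] = 'b'
  Position 2 ('a'): matches sub[1] = 'a'
  Position 3 ('c'): matches sub[2] = 'c'
  Position 4 ('a'): no match needed
  Position 5 ('d'): matches sub[3] = 'd'
  Position 6 ('d'): no match needed
  Position 7 ('a'): no match needed
All 4 characters matched => is a subsequence

1


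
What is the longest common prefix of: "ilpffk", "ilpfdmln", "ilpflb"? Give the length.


Words: ilpffk, ilpfdmln, ilpflb
  Position 0: all 'i' => match
  Position 1: all 'l' => match
  Position 2: all 'p' => match
  Position 3: all 'f' => match
  Position 4: ('f', 'd', 'l') => mismatch, stop
LCP = "ilpf" (length 4)

4


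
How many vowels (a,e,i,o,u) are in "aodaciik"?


Input: aodaciik
Checking each character:
  'a' at position 0: vowel (running total: 1)
  'o' at position 1: vowel (running total: 2)
  'd' at position 2: consonant
  'a' at position 3: vowel (running total: 3)
  'c' at position 4: consonant
  'i' at position 5: vowel (running total: 4)
  'i' at position 6: vowel (running total: 5)
  'k' at position 7: consonant
Total vowels: 5

5


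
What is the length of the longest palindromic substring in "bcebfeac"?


Input: "bcebfeac"
Checking substrings for palindromes:
  No multi-char palindromic substrings found
Longest palindromic substring: "b" with length 1

1


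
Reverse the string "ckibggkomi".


Input: ckibggkomi
Reading characters right to left:
  Position 9: 'i'
  Position 8: 'm'
  Position 7: 'o'
  Position 6: 'k'
  Position 5: 'g'
  Position 4: 'g'
  Position 3: 'b'
  Position 2: 'i'
  Position 1: 'k'
  Position 0: 'c'
Reversed: imokggbikc

imokggbikc


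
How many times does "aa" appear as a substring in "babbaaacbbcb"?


Searching for "aa" in "babbaaacbbcb"
Scanning each position:
  Position 0: "ba" => no
  Position 1: "ab" => no
  Position 2: "bb" => no
  Position 3: "ba" => no
  Position 4: "aa" => MATCH
  Position 5: "aa" => MATCH
  Position 6: "ac" => no
  Position 7: "cb" => no
  Position 8: "bb" => no
  Position 9: "bc" => no
  Position 10: "cb" => no
Total occurrences: 2

2


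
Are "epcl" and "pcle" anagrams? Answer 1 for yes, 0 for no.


Strings: "epcl", "pcle"
Sorted first:  celp
Sorted second: celp
Sorted forms match => anagrams

1


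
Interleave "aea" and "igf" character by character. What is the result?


Interleaving "aea" and "igf":
  Position 0: 'a' from first, 'i' from second => "ai"
  Position 1: 'e' from first, 'g' from second => "eg"
  Position 2: 'a' from first, 'f' from second => "af"
Result: aiegaf

aiegaf


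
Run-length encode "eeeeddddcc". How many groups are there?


Input: eeeeddddcc
Scanning for consecutive runs:
  Group 1: 'e' x 4 (positions 0-3)
  Group 2: 'd' x 4 (positions 4-7)
  Group 3: 'c' x 2 (positions 8-9)
Total groups: 3

3


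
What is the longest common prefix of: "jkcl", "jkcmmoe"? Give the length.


Words: jkcl, jkcmmoe
  Position 0: all 'j' => match
  Position 1: all 'k' => match
  Position 2: all 'c' => match
  Position 3: ('l', 'm') => mismatch, stop
LCP = "jkc" (length 3)

3


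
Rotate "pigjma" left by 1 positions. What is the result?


Input: "pigjma", rotate left by 1
First 1 characters: "p"
Remaining characters: "igjma"
Concatenate remaining + first: "igjma" + "p" = "igjmap"

igjmap


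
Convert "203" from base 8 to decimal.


Input: "203" in base 8
Positional expansion:
  Digit '2' (value 2) x 8^2 = 128
  Digit '0' (value 0) x 8^1 = 0
  Digit '3' (value 3) x 8^0 = 3
Sum = 131

131


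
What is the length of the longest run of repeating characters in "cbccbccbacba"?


Input: "cbccbccbacba"
Scanning for longest run:
  Position 1 ('b'): new char, reset run to 1
  Position 2 ('c'): new char, reset run to 1
  Position 3 ('c'): continues run of 'c', length=2
  Position 4 ('b'): new char, reset run to 1
  Position 5 ('c'): new char, reset run to 1
  Position 6 ('c'): continues run of 'c', length=2
  Position 7 ('b'): new char, reset run to 1
  Position 8 ('a'): new char, reset run to 1
  Position 9 ('c'): new char, reset run to 1
  Position 10 ('b'): new char, reset run to 1
  Position 11 ('a'): new char, reset run to 1
Longest run: 'c' with length 2

2


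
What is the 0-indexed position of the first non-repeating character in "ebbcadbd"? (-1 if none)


Input: ebbcadbd
Character frequencies:
  'a': 1
  'b': 3
  'c': 1
  'd': 2
  'e': 1
Scanning left to right for freq == 1:
  Position 0 ('e'): unique! => answer = 0

0


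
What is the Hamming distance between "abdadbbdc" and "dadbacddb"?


Comparing "abdadbbdc" and "dadbacddb" position by position:
  Position 0: 'a' vs 'd' => differ
  Position 1: 'b' vs 'a' => differ
  Position 2: 'd' vs 'd' => same
  Position 3: 'a' vs 'b' => differ
  Position 4: 'd' vs 'a' => differ
  Position 5: 'b' vs 'c' => differ
  Position 6: 'b' vs 'd' => differ
  Position 7: 'd' vs 'd' => same
  Position 8: 'c' vs 'b' => differ
Total differences (Hamming distance): 7

7


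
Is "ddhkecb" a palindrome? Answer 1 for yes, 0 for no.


Input: ddhkecb
Reversed: bcekhdd
  Compare pos 0 ('d') with pos 6 ('b'): MISMATCH
  Compare pos 1 ('d') with pos 5 ('c'): MISMATCH
  Compare pos 2 ('h') with pos 4 ('e'): MISMATCH
Result: not a palindrome

0


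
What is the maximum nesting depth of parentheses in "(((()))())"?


Input: "(((()))())"
Tracking depth:
  Position 0 '(': depth becomes 1
  Position 1 '(': depth becomes 2
  Position 2 '(': depth becomes 3
  Position 3 '(': depth becomes 4
  Position 4 ')': depth becomes 3
  Position 5 ')': depth becomes 2
  Position 6 ')': depth becomes 1
  Position 7 '(': depth becomes 2
  Position 8 ')': depth becomes 1
  Position 9 ')': depth becomes 0
Maximum depth reached: 4

4


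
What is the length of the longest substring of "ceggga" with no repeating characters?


Input: "ceggga"
Sliding window (track last position of each char):
  Position 0 ('c'): window [0,0] length 1 -- new best
  Position 1 ('e'): window [0,1] length 2 -- new best
  Position 2 ('g'): window [0,2] length 3 -- new best
  Position 3 ('g'): repeat (last at 2), move window start to 3
  Position 3 ('g'): window [3,3] length 1
  Position 4 ('g'): repeat (last at 3), move window start to 4
  Position 4 ('g'): window [4,4] length 1
  Position 5 ('a'): window [4,5] length 2
Longest substring with no repeats: "ceg" with length 3

3


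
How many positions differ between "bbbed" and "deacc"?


Comparing "bbbed" and "deacc" position by position:
  Position 0: 'b' vs 'd' => DIFFER
  Position 1: 'b' vs 'e' => DIFFER
  Position 2: 'b' vs 'a' => DIFFER
  Position 3: 'e' vs 'c' => DIFFER
  Position 4: 'd' vs 'c' => DIFFER
Positions that differ: 5

5


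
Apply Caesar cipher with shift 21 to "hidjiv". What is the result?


Caesar cipher: shift "hidjiv" by 21
  'h' (pos 7) + 21 = pos 2 = 'c'
  'i' (pos 8) + 21 = pos 3 = 'd'
  'd' (pos 3) + 21 = pos 24 = 'y'
  'j' (pos 9) + 21 = pos 4 = 'e'
  'i' (pos 8) + 21 = pos 3 = 'd'
  'v' (pos 21) + 21 = pos 16 = 'q'
Result: cdyedq

cdyedq


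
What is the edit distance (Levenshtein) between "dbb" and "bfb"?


Computing edit distance: "dbb" -> "bfb"
DP table:
           b    f    b
      0    1    2    3
  d   1    1    2    3
  b   2    1    2    2
  b   3    2    2    2
Edit distance = dp[3][3] = 2

2


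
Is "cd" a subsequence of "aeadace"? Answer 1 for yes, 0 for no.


Check if "cd" is a subsequence of "aeadace"
Greedy scan:
  Position 0 ('a'): no match needed
  Position 1 ('e'): no match needed
  Position 2 ('a'): no match needed
  Position 3 ('d'): no match needed
  Position 4 ('a'): no match needed
  Position 5 ('c'): matches sub[0] = 'c'
  Position 6 ('e'): no match needed
Only matched 1/2 characters => not a subsequence

0


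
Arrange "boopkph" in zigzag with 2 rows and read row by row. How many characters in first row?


Zigzag "boopkph" into 2 rows:
Placing characters:
  'b' => row 0
  'o' => row 1
  'o' => row 0
  'p' => row 1
  'k' => row 0
  'p' => row 1
  'h' => row 0
Rows:
  Row 0: "bokh"
  Row 1: "opp"
First row length: 4

4


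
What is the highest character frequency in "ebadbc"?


Input: ebadbc
Character counts:
  'a': 1
  'b': 2
  'c': 1
  'd': 1
  'e': 1
Maximum frequency: 2

2


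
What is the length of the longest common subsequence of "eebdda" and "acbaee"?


LCS of "eebdda" and "acbaee"
DP table:
           a    c    b    a    e    e
      0    0    0    0    0    0    0
  e   0    0    0    0    0    1    1
  e   0    0    0    0    0    1    2
  b   0    0    0    1    1    1    2
  d   0    0    0    1    1    1    2
  d   0    0    0    1    1    1    2
  a   0    1    1    1    2    2    2
LCS length = dp[6][6] = 2

2


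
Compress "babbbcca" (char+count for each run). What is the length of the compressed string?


Input: babbbcca
Runs:
  'b' x 1 => "b1"
  'a' x 1 => "a1"
  'b' x 3 => "b3"
  'c' x 2 => "c2"
  'a' x 1 => "a1"
Compressed: "b1a1b3c2a1"
Compressed length: 10

10


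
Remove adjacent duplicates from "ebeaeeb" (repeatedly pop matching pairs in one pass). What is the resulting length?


Input: ebeaeeb
Stack-based adjacent duplicate removal:
  Read 'e': push. Stack: e
  Read 'b': push. Stack: eb
  Read 'e': push. Stack: ebe
  Read 'a': push. Stack: ebea
  Read 'e': push. Stack: ebeae
  Read 'e': matches stack top 'e' => pop. Stack: ebea
  Read 'b': push. Stack: ebeab
Final stack: "ebeab" (length 5)

5


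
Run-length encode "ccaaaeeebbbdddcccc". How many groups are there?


Input: ccaaaeeebbbdddcccc
Scanning for consecutive runs:
  Group 1: 'c' x 2 (positions 0-1)
  Group 2: 'a' x 3 (positions 2-4)
  Group 3: 'e' x 3 (positions 5-7)
  Group 4: 'b' x 3 (positions 8-10)
  Group 5: 'd' x 3 (positions 11-13)
  Group 6: 'c' x 4 (positions 14-17)
Total groups: 6

6


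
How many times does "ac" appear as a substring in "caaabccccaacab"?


Searching for "ac" in "caaabccccaacab"
Scanning each position:
  Position 0: "ca" => no
  Position 1: "aa" => no
  Position 2: "aa" => no
  Position 3: "ab" => no
  Position 4: "bc" => no
  Position 5: "cc" => no
  Position 6: "cc" => no
  Position 7: "cc" => no
  Position 8: "ca" => no
  Position 9: "aa" => no
  Position 10: "ac" => MATCH
  Position 11: "ca" => no
  Position 12: "ab" => no
Total occurrences: 1

1


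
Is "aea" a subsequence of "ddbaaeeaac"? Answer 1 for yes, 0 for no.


Check if "aea" is a subsequence of "ddbaaeeaac"
Greedy scan:
  Position 0 ('d'): no match needed
  Position 1 ('d'): no match needed
  Position 2 ('b'): no match needed
  Position 3 ('a'): matches sub[0] = 'a'
  Position 4 ('a'): no match needed
  Position 5 ('e'): matches sub[1] = 'e'
  Position 6 ('e'): no match needed
  Position 7 ('a'): matches sub[2] = 'a'
  Position 8 ('a'): no match needed
  Position 9 ('c'): no match needed
All 3 characters matched => is a subsequence

1


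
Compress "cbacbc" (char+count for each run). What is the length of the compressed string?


Input: cbacbc
Runs:
  'c' x 1 => "c1"
  'b' x 1 => "b1"
  'a' x 1 => "a1"
  'c' x 1 => "c1"
  'b' x 1 => "b1"
  'c' x 1 => "c1"
Compressed: "c1b1a1c1b1c1"
Compressed length: 12

12


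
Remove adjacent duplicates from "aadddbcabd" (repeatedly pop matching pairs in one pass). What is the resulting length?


Input: aadddbcabd
Stack-based adjacent duplicate removal:
  Read 'a': push. Stack: a
  Read 'a': matches stack top 'a' => pop. Stack: (empty)
  Read 'd': push. Stack: d
  Read 'd': matches stack top 'd' => pop. Stack: (empty)
  Read 'd': push. Stack: d
  Read 'b': push. Stack: db
  Read 'c': push. Stack: dbc
  Read 'a': push. Stack: dbca
  Read 'b': push. Stack: dbcab
  Read 'd': push. Stack: dbcabd
Final stack: "dbcabd" (length 6)

6


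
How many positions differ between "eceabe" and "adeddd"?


Comparing "eceabe" and "adeddd" position by position:
  Position 0: 'e' vs 'a' => DIFFER
  Position 1: 'c' vs 'd' => DIFFER
  Position 2: 'e' vs 'e' => same
  Position 3: 'a' vs 'd' => DIFFER
  Position 4: 'b' vs 'd' => DIFFER
  Position 5: 'e' vs 'd' => DIFFER
Positions that differ: 5

5


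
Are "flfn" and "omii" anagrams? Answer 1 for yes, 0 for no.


Strings: "flfn", "omii"
Sorted first:  ffln
Sorted second: iimo
Differ at position 0: 'f' vs 'i' => not anagrams

0


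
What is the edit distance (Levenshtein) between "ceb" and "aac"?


Computing edit distance: "ceb" -> "aac"
DP table:
           a    a    c
      0    1    2    3
  c   1    1    2    2
  e   2    2    2    3
  b   3    3    3    3
Edit distance = dp[3][3] = 3

3


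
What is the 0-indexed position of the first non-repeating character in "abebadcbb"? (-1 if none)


Input: abebadcbb
Character frequencies:
  'a': 2
  'b': 4
  'c': 1
  'd': 1
  'e': 1
Scanning left to right for freq == 1:
  Position 0 ('a'): freq=2, skip
  Position 1 ('b'): freq=4, skip
  Position 2 ('e'): unique! => answer = 2

2


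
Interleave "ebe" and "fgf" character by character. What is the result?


Interleaving "ebe" and "fgf":
  Position 0: 'e' from first, 'f' from second => "ef"
  Position 1: 'b' from first, 'g' from second => "bg"
  Position 2: 'e' from first, 'f' from second => "ef"
Result: efbgef

efbgef


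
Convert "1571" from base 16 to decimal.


Input: "1571" in base 16
Positional expansion:
  Digit '1' (value 1) x 16^3 = 4096
  Digit '5' (value 5) x 16^2 = 1280
  Digit '7' (value 7) x 16^1 = 112
  Digit '1' (value 1) x 16^0 = 1
Sum = 5489

5489


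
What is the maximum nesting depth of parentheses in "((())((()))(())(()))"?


Input: "((())((()))(())(()))"
Tracking depth:
  Position 0 '(': depth becomes 1
  Position 1 '(': depth becomes 2
  Position 2 '(': depth becomes 3
  Position 3 ')': depth becomes 2
  Position 4 ')': depth becomes 1
  Position 5 '(': depth becomes 2
  Position 6 '(': depth becomes 3
  Position 7 '(': depth becomes 4
  Position 8 ')': depth becomes 3
  Position 9 ')': depth becomes 2
  Position 10 ')': depth becomes 1
  Position 11 '(': depth becomes 2
  Position 12 '(': depth becomes 3
  Position 13 ')': depth becomes 2
  Position 14 ')': depth becomes 1
  Position 15 '(': depth becomes 2
  Position 16 '(': depth becomes 3
  Position 17 ')': depth becomes 2
  Position 18 ')': depth becomes 1
  Position 19 ')': depth becomes 0
Maximum depth reached: 4

4


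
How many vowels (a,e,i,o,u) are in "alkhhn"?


Input: alkhhn
Checking each character:
  'a' at position 0: vowel (running total: 1)
  'l' at position 1: consonant
  'k' at position 2: consonant
  'h' at position 3: consonant
  'h' at position 4: consonant
  'n' at position 5: consonant
Total vowels: 1

1


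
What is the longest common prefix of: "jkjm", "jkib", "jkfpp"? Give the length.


Words: jkjm, jkib, jkfpp
  Position 0: all 'j' => match
  Position 1: all 'k' => match
  Position 2: ('j', 'i', 'f') => mismatch, stop
LCP = "jk" (length 2)

2


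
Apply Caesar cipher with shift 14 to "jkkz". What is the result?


Caesar cipher: shift "jkkz" by 14
  'j' (pos 9) + 14 = pos 23 = 'x'
  'k' (pos 10) + 14 = pos 24 = 'y'
  'k' (pos 10) + 14 = pos 24 = 'y'
  'z' (pos 25) + 14 = pos 13 = 'n'
Result: xyyn

xyyn


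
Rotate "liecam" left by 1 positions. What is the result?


Input: "liecam", rotate left by 1
First 1 characters: "l"
Remaining characters: "iecam"
Concatenate remaining + first: "iecam" + "l" = "iecaml"

iecaml


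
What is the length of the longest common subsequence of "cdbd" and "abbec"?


LCS of "cdbd" and "abbec"
DP table:
           a    b    b    e    c
      0    0    0    0    0    0
  c   0    0    0    0    0    1
  d   0    0    0    0    0    1
  b   0    0    1    1    1    1
  d   0    0    1    1    1    1
LCS length = dp[4][5] = 1

1


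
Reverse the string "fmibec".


Input: fmibec
Reading characters right to left:
  Position 5: 'c'
  Position 4: 'e'
  Position 3: 'b'
  Position 2: 'i'
  Position 1: 'm'
  Position 0: 'f'
Reversed: cebimf

cebimf


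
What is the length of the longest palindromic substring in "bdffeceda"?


Input: "bdffeceda"
Checking substrings for palindromes:
  [4:7] "ece" (len 3) => palindrome
  [2:4] "ff" (len 2) => palindrome
Longest palindromic substring: "ece" with length 3

3


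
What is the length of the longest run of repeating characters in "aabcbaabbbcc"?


Input: "aabcbaabbbcc"
Scanning for longest run:
  Position 1 ('a'): continues run of 'a', length=2
  Position 2 ('b'): new char, reset run to 1
  Position 3 ('c'): new char, reset run to 1
  Position 4 ('b'): new char, reset run to 1
  Position 5 ('a'): new char, reset run to 1
  Position 6 ('a'): continues run of 'a', length=2
  Position 7 ('b'): new char, reset run to 1
  Position 8 ('b'): continues run of 'b', length=2
  Position 9 ('b'): continues run of 'b', length=3
  Position 10 ('c'): new char, reset run to 1
  Position 11 ('c'): continues run of 'c', length=2
Longest run: 'b' with length 3

3
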